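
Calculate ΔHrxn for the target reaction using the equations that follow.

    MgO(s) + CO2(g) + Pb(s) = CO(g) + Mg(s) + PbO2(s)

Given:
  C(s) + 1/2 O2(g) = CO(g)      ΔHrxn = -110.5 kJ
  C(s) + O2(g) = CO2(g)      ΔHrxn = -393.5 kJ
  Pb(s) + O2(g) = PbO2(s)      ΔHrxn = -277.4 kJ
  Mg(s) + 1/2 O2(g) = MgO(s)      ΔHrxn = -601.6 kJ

ΔHrxn = 607.2 kJ

equation 1 as written (CO(g) already on the product side): -110.5 kJ
equation 2 reversed (CO2(g) must end up as a reactant): +393.5 kJ
equation 3 as written (PbO2(s) already on the product side): -277.4 kJ
equation 4 reversed (MgO(s) must end up as a reactant): +601.6 kJ
Summing the manipulated equations, ΔHrxn = (1)·(-110.5) + (-1)·(-393.5) + (1)·(-277.4) + (-1)·(-601.6) = 607.2 kJ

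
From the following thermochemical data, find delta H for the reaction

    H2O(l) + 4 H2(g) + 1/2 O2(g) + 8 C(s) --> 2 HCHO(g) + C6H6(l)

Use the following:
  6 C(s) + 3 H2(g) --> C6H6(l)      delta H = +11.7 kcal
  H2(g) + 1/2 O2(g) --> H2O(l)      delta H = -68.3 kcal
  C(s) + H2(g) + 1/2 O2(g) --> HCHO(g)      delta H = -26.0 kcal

equation 1 as written (C6H6(l) already on the product side): +11.7 kcal
equation 2 reversed (reverse to put H2O(l) on the reactant side): +68.3 kcal
equation 3 × 2 (scale by 2 for the 2 HCHO(g)): (2)·(-26.0) = -52.0 kcal
Summing the manipulated equations, delta H = (1)·(+11.7) + (-1)·(-68.3) + (2)·(-26.0) = 28.0 kcal

delta H = 28.0 kcal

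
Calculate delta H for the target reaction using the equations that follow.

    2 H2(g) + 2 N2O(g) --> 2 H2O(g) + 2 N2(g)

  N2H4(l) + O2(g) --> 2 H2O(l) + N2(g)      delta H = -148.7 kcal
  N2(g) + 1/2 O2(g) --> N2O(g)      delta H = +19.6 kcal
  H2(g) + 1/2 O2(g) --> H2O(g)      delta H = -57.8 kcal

equation 1: not needed (H2O(l) appears nowhere else).
equation 2 reversed and × 2 (reverse to put N2O(g) on the reactant side; ×2 to match 2 N2O(g) in the target): (-2)·(+19.6) = -39.2 kcal
equation 3 × 2 (×2 to match 2 H2O(g) in the target): (2)·(-57.8) = -115.6 kcal
Summing the manipulated equations, delta H = (-2)·(+19.6) + (2)·(-57.8) = -154.8 kcal

delta H = -154.8 kcal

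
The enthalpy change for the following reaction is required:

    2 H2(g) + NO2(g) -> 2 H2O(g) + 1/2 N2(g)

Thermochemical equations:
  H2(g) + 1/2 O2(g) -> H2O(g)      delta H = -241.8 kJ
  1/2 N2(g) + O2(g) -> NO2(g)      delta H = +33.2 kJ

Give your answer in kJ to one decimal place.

equation 1 × 2 (scale by 2 for the 2 H2O(g)): (2)·(-241.8) = -483.6 kJ
equation 2 reversed (NO2(g) must end up as a reactant): -33.2 kJ
delta H = (-483.6) + (-33.2) = -516.8 kJ

delta H = -516.8 kJ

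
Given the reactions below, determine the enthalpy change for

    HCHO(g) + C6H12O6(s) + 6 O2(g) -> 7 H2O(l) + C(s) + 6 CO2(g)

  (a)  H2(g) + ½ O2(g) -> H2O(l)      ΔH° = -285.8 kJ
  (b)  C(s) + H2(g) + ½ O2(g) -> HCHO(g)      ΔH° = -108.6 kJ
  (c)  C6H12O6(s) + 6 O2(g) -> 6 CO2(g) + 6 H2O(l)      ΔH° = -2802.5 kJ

(a) as written: -285.8 kJ
(b) reversed (HCHO(g) must end up as a reactant): +108.6 kJ
(c) as written (C6H12O6(s) already on the reactant side): -2802.5 kJ
Combining the equations, ΔH° = (1)·(-285.8) + (-1)·(-108.6) + (1)·(-2802.5) = -2979.7 kJ

ΔH° = -2979.7 kJ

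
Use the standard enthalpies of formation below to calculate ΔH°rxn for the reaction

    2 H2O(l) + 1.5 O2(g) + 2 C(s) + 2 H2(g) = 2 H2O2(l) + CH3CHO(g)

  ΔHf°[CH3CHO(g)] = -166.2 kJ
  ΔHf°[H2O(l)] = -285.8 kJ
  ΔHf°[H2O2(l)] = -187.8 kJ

ΔH°rxn = 29.8 kJ

Products: 2·(-187.8) + 1·(-166.2) = -541.8
Reactants: 2·(-285.8) + 3/2·(+0.0) + 2·(+0.0) + 2·(+0.0) = -571.6
ΔH°rxn = (-541.8) − (-571.6) = 29.8 kJ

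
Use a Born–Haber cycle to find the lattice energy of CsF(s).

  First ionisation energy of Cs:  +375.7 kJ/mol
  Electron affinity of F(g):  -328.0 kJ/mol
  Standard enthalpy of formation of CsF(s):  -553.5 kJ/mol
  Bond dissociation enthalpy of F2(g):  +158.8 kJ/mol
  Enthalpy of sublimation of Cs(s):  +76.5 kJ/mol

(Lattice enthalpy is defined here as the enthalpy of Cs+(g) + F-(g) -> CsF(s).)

U = -757.1 kJ/mol

ΔHf° = 1·ΔHsub + 1·(ΣIE) + 1/2·D(F2) + 1·EA + U
-553.5 = 1·(+76.5) + 1·(+375.7) + 1/2·(+158.8) + 1·(-328.0) + U
U = -553.5 − (+203.6) = -757.1 kJ/mol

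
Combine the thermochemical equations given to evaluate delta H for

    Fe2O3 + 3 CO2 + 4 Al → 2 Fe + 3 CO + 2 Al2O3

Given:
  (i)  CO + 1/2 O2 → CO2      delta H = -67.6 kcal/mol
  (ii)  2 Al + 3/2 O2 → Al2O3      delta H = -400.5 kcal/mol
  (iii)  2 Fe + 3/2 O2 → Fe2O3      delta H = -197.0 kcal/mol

(i) reversed and × 3: (-3)·(-67.6) = +202.8 kcal/mol
(ii) × 2: (2)·(-400.5) = -801.0 kcal/mol
(iii) reversed: +197.0 kcal/mol
delta H = (+202.8) + (-801.0) + (+197.0) = -401.2 kcal/mol

delta H = -401.2 kcal/mol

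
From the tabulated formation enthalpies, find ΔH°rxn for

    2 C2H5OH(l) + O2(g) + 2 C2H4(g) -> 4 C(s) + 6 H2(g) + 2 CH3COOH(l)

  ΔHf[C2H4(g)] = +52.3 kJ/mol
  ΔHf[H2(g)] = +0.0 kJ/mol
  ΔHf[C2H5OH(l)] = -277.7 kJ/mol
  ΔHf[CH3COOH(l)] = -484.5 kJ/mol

Products: 4·(+0.0) + 6·(+0.0) + 2·(-484.5) = -969.0
Reactants: 2·(-277.7) + 1·(+0.0) + 2·(+52.3) = -450.8
ΔH°rxn = (-969.0) − (-450.8) = -518.2 kJ/mol

ΔH°rxn = -518.2 kJ/mol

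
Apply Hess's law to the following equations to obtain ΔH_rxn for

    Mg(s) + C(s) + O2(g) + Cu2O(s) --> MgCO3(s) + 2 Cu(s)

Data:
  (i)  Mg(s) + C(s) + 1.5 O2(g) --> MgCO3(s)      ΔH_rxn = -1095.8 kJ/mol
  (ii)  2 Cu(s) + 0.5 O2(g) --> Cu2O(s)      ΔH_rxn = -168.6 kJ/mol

ΔH_rxn = -927.2 kJ/mol

(i) as written: -1095.8 kJ/mol
(ii) reversed: +168.6 kJ/mol
By Hess's law, ΔH_rxn = (1)·(-1095.8) + (-1)·(-168.6) = -927.2 kJ/mol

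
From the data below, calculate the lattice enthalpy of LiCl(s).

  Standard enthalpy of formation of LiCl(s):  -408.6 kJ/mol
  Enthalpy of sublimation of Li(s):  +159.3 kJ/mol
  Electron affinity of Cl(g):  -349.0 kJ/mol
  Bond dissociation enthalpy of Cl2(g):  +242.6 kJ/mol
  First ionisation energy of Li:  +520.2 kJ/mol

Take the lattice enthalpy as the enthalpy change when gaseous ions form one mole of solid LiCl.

ΔHf° = 1·ΔHsub + 1·(ΣIE) + 1/2·D(Cl2) + 1·EA + U
-408.6 = 1·(+159.3) + 1·(+520.2) + 1/2·(+242.6) + 1·(-349.0) + U
U = -408.6 − (+451.8) = -860.4 kJ/mol

U = -860.4 kJ/mol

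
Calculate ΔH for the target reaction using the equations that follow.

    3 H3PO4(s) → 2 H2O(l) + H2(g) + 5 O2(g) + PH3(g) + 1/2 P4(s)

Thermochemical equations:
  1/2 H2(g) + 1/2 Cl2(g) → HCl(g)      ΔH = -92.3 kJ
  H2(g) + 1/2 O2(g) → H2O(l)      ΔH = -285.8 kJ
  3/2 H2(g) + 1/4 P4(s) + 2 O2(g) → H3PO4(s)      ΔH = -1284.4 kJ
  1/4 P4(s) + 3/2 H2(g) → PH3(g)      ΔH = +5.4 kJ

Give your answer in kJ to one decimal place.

equation 1: not needed.
equation 2 × 2: (2)·(-285.8) = -571.6 kJ
equation 3 reversed and × 3: (-3)·(-1284.4) = +3853.2 kJ
equation 4 as written: +5.4 kJ
ΔH = (2)·(-285.8) + (-3)·(-1284.4) + (1)·(+5.4) = 3287.0 kJ

ΔH = 3287.0 kJ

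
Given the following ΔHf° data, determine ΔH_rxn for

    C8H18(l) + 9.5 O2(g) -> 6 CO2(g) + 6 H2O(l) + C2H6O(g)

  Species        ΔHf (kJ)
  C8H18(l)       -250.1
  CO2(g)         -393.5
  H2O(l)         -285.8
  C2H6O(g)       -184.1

Products: 6·(-393.5) + 6·(-285.8) + 1·(-184.1) = -4259.9
Reactants: 1·(-250.1) + 19/2·(+0.0) = -250.1
ΔH_rxn = (-4259.9) − (-250.1) = -4009.8 kJ

ΔH_rxn = -4009.8 kJ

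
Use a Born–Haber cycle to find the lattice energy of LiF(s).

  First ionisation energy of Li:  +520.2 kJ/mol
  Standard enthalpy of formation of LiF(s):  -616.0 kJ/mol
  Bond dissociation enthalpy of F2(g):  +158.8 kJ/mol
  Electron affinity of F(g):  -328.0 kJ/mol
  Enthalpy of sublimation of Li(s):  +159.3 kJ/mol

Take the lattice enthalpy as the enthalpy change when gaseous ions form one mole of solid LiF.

ΔHf° = 1·ΔHsub + 1·(ΣIE) + 1/2·D(F2) + 1·EA + U
-616.0 = 1·(+159.3) + 1·(+520.2) + 1/2·(+158.8) + 1·(-328.0) + U
U = -616.0 − (+430.9) = -1046.9 kJ/mol

U = -1046.9 kJ/mol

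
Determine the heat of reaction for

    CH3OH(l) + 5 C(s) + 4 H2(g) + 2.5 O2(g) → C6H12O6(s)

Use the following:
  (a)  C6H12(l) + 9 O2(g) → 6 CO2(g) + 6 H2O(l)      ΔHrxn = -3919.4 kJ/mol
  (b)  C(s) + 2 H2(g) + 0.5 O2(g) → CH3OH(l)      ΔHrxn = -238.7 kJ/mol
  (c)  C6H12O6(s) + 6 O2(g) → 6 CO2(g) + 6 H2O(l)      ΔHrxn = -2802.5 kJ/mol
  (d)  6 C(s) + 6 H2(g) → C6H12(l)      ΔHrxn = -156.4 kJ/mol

ΔHrxn = -1034.6 kJ/mol

(a) as written: -3919.4 kJ/mol
(b) reversed: +238.7 kJ/mol
(c) reversed: +2802.5 kJ/mol
(d) as written: -156.4 kJ/mol
Summing the manipulated equations, ΔHrxn = (-3919.4) + (+238.7) + (+2802.5) + (-156.4) = -1034.6 kJ/mol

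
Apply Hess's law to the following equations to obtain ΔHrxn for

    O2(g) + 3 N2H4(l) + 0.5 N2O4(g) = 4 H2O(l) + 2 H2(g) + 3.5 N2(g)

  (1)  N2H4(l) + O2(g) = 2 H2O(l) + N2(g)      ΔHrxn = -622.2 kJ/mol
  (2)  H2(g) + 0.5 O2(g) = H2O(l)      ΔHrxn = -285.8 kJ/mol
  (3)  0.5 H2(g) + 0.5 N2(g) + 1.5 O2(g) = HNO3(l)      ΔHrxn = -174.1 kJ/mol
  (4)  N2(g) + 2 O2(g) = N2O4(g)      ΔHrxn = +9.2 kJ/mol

ΔHrxn = -1299.6 kJ/mol

(1) × 3: (3)·(-622.2) = -1866.6 kJ/mol
(2) reversed and × 2: (-2)·(-285.8) = +571.6 kJ/mol
(3): not needed.
(4) reversed and × 1/2: (-1/2)·(+9.2) = -4.6 kJ/mol
Since enthalpy is a state function, ΔHrxn = (-1866.6) + (+571.6) + (-4.6) = -1299.6 kJ/mol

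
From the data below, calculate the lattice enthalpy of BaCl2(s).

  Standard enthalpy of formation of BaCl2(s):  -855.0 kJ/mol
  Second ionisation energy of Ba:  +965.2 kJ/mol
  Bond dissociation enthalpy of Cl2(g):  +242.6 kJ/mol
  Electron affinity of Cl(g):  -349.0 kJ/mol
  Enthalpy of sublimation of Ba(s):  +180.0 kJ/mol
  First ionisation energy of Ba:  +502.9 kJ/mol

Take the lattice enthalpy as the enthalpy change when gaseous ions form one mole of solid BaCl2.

U = -2047.7 kJ/mol

ΔHf° = 1·ΔHsub + 1·(ΣIE) + 1·D(Cl2) + 2·EA + U
-855.0 = 1·(+180.0) + 1·(+1468.1) + 1·(+242.6) + 2·(-349.0) + U
U = -855.0 − (+1192.7) = -2047.7 kJ/mol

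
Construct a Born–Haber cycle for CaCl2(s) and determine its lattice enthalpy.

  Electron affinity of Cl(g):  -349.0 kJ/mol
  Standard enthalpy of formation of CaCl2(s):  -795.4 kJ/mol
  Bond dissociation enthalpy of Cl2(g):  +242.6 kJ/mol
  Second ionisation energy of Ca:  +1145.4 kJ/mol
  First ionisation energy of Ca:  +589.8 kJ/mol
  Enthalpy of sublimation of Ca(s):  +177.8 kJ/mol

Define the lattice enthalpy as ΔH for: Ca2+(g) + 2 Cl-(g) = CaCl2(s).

U = -2253.0 kJ/mol

ΔHf° = 1·ΔHsub + 1·(ΣIE) + 1·D(Cl2) + 2·EA + U
-795.4 = 1·(+177.8) + 1·(+1735.2) + 1·(+242.6) + 2·(-349.0) + U
U = -795.4 − (+1457.6) = -2253.0 kJ/mol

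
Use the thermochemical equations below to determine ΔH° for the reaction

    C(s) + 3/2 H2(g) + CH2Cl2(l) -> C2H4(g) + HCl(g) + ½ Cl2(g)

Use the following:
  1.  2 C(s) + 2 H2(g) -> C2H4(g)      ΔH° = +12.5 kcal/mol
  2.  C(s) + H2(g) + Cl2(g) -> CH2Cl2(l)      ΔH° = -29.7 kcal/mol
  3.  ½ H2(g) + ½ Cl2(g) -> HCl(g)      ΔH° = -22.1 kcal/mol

ΔH° = 20.1 kcal/mol

eq. 1 as written: +12.5 kcal/mol
eq. 2 reversed: +29.7 kcal/mol
eq. 3 as written: -22.1 kcal/mol
ΔH° = (1)·(+12.5) + (-1)·(-29.7) + (1)·(-22.1) = 20.1 kcal/mol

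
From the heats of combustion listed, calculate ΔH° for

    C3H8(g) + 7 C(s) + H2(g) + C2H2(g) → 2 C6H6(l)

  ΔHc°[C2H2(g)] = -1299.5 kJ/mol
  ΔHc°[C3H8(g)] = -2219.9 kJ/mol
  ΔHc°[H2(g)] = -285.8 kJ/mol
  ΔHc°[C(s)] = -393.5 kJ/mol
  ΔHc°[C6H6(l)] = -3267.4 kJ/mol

With combustion enthalpies, reactants minus products:
= [1·(-2219.9) + 7·(-393.5) + 1·(-285.8) + 1·(-1299.5)] − [2·(-3267.4)]
= -24.9 kJ/mol

ΔH° = -24.9 kJ/mol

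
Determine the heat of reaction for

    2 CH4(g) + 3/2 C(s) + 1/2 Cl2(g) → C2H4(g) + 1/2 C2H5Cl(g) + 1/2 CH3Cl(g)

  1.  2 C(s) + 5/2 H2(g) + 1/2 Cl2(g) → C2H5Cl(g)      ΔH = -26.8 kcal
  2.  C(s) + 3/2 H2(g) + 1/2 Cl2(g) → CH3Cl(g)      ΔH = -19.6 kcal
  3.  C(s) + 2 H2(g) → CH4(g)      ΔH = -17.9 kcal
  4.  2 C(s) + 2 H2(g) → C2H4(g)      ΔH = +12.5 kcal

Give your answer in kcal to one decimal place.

eq. 1 × 1/2 (×1/2 to match 1/2 C2H5Cl(g) in the target): (1/2)·(-26.8) = -13.4 kcal
eq. 2 × 1/2 (scale by 1/2 for the 1/2 CH3Cl(g)): (1/2)·(-19.6) = -9.8 kcal
eq. 3 reversed and × 2 (reverse to put CH4(g) on the reactant side; scale by 2 for the 2 CH4(g)): (-2)·(-17.9) = +35.8 kcal
eq. 4 as written (C2H4(g) already on the product side): +12.5 kcal
Since enthalpy is a state function, ΔH = (1/2)·(-26.8) + (1/2)·(-19.6) + (-2)·(-17.9) + (1)·(+12.5) = 25.1 kcal

ΔH = 25.1 kcal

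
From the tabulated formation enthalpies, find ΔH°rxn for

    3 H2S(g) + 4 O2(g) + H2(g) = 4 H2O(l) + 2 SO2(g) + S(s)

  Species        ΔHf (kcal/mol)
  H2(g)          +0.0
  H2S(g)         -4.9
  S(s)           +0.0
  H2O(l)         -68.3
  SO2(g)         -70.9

Products: 4·(-68.3) + 2·(-70.9) + 1·(+0.0) = -415.0
Reactants: 3·(-4.9) + 4·(+0.0) + 1·(+0.0) = -14.7
ΔH°rxn = (-415.0) − (-14.7) = -400.3 kcal/mol

ΔH°rxn = -400.3 kcal/mol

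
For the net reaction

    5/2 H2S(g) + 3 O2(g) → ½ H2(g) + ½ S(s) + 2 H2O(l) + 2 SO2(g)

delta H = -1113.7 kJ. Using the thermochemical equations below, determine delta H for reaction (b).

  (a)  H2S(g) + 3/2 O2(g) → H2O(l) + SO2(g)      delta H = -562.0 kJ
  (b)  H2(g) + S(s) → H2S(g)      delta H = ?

(a) × 2 (scale by 2 for the 2 H2O(l)): (2)·(-562.0) = -1124.0 kJ
(b) reversed and × 1/2 (reverse to put H2(g) on the product side; ×1/2 to match 1/2 H2(g) in the target): contributes −1/2·x
-1113.7 = (-1124.0) − 1/2·x
x = (-1113.7 − (-1124.0)) / (-1/2) = -20.6 kJ

delta H = -20.6 kJ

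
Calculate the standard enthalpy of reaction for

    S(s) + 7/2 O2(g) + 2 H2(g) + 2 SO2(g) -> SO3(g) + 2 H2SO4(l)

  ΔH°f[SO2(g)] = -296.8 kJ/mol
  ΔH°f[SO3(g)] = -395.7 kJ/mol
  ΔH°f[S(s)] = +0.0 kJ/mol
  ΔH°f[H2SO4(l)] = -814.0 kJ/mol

ΔH°rxn = -1430.1 kJ/mol

Products: 1·(-395.7) + 2·(-814.0) = -2023.7
Reactants: 1·(+0.0) + 7/2·(+0.0) + 2·(+0.0) + 2·(-296.8) = -593.6
ΔH°rxn = (-2023.7) − (-593.6) = -1430.1 kJ/mol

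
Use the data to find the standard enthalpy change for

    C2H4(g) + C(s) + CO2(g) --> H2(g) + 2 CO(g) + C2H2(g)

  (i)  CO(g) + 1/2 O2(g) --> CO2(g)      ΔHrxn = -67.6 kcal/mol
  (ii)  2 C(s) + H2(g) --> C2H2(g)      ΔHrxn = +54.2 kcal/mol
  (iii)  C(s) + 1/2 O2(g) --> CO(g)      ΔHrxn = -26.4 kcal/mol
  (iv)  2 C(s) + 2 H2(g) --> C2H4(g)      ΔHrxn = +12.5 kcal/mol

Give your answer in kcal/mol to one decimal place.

(i) reversed (reverse to put CO2(g) on the reactant side): +67.6 kcal/mol
(ii) as written (C2H2(g) already on the product side): +54.2 kcal/mol
(iii) as written: -26.4 kcal/mol
(iv) reversed (reverse to put C2H4(g) on the reactant side): -12.5 kcal/mol
By Hess's law, ΔHrxn = (-1)·(-67.6) + (1)·(+54.2) + (1)·(-26.4) + (-1)·(+12.5) = 82.9 kcal/mol

ΔHrxn = 82.9 kcal/mol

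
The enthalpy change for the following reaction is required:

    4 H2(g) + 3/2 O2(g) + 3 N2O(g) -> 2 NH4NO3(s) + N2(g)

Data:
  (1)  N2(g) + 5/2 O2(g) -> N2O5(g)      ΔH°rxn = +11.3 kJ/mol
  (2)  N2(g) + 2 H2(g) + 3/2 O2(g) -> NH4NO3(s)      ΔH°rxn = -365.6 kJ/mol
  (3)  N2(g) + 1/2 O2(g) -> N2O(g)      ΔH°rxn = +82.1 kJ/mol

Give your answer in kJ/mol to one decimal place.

ΔH°rxn = -977.5 kJ/mol

(1): not needed (N2O5(g) appears nowhere else).
(2) × 2 (scale by 2 for the 2 NH4NO3(s)): (2)·(-365.6) = -731.2 kJ/mol
(3) reversed and × 3 (N2O(g) must end up as a reactant; scale by 3 for the 3 N2O(g)): (-3)·(+82.1) = -246.3 kJ/mol
By Hess's law, ΔH°rxn = (2)·(-365.6) + (-3)·(+82.1) = -977.5 kJ/mol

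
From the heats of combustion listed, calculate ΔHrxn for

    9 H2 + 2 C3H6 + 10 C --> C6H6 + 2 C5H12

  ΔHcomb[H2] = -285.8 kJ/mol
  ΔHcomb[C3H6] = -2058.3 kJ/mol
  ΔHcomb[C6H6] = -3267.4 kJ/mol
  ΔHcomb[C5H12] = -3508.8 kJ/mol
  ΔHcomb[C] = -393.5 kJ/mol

With combustion enthalpies, reactants minus products:
= [9·(-285.8) + 2·(-2058.3) + 10·(-393.5)] − [1·(-3267.4) + 2·(-3508.8)]
= -338.8 kJ/mol

ΔHrxn = -338.8 kJ/mol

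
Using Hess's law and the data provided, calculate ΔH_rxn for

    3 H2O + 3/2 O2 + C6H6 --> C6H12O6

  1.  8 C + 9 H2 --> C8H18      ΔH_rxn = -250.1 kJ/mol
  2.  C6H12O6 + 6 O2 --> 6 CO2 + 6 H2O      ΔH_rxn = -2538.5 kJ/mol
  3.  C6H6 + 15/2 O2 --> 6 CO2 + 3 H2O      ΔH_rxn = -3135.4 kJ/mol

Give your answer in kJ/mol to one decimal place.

eq. 1: not needed.
eq. 2 reversed: +2538.5 kJ/mol
eq. 3 as written: -3135.4 kJ/mol
Combining the equations, ΔH_rxn = (+2538.5) + (-3135.4) = -596.9 kJ/mol

ΔH_rxn = -596.9 kJ/mol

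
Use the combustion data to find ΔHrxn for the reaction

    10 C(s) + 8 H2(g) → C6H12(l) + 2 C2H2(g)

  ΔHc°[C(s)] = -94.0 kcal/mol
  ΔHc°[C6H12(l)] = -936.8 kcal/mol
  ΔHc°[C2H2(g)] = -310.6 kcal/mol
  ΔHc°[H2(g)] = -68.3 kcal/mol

ΔHrxn = 71.6 kcal/mol

Using ΔH = Σ nΔHc°(reactants) − Σ nΔHc°(products):
= [10·(-94.0) + 8·(-68.3)] − [1·(-936.8) + 2·(-310.6)]
= 71.6 kcal/mol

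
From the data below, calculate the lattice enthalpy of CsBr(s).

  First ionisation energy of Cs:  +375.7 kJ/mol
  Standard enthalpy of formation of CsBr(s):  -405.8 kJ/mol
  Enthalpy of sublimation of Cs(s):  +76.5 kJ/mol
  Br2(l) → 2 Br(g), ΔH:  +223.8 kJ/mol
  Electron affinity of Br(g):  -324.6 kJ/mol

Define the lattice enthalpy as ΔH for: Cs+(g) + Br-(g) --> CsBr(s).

ΔHf° = 1·ΔHsub + 1·(ΣIE) + 1/2·D(Br2) + 1·EA + U
-405.8 = 1·(+76.5) + 1·(+375.7) + 1/2·(+223.8) + 1·(-324.6) + U
U = -405.8 − (+239.5) = -645.3 kJ/mol

U = -645.3 kJ/mol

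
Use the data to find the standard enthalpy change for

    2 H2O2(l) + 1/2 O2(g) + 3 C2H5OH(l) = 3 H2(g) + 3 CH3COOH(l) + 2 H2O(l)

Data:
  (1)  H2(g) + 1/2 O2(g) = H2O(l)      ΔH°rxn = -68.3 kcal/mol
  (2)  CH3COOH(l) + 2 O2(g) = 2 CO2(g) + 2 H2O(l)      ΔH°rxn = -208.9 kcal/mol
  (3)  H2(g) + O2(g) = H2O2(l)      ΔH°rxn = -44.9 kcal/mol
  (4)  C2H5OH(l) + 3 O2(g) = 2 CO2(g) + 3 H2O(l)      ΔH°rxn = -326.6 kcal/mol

ΔH°rxn = -195.0 kcal/mol

(1) reversed: +68.3 kcal/mol
(2) reversed and × 3: (-3)·(-208.9) = +626.7 kcal/mol
(3) reversed and × 2: (-2)·(-44.9) = +89.8 kcal/mol
(4) × 3: (3)·(-326.6) = -979.8 kcal/mol
ΔH°rxn = (-1)·(-68.3) + (-3)·(-208.9) + (-2)·(-44.9) + (3)·(-326.6) = -195.0 kcal/mol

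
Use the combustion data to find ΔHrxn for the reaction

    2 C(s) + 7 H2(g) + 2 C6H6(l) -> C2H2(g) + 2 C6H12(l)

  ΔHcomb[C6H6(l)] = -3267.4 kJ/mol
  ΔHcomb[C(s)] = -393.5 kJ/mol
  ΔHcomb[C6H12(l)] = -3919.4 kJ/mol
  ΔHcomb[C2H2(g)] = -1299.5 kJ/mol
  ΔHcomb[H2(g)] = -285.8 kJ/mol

ΔHrxn = -184.1 kJ/mol

Using ΔH = Σ nΔHc°(reactants) − Σ nΔHc°(products):
= [2·(-393.5) + 7·(-285.8) + 2·(-3267.4)] − [1·(-1299.5) + 2·(-3919.4)]
= -184.1 kJ/mol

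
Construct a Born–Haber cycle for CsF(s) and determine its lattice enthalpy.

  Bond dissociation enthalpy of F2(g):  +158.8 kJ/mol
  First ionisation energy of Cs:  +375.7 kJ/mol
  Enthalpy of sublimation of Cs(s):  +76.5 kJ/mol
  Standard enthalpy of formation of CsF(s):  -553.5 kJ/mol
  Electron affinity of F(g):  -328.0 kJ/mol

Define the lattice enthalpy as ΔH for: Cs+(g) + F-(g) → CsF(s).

U = -757.1 kJ/mol

ΔHf° = 1·ΔHsub + 1·(ΣIE) + 1/2·D(F2) + 1·EA + U
-553.5 = 1·(+76.5) + 1·(+375.7) + 1/2·(+158.8) + 1·(-328.0) + U
U = -553.5 − (+203.6) = -757.1 kJ/mol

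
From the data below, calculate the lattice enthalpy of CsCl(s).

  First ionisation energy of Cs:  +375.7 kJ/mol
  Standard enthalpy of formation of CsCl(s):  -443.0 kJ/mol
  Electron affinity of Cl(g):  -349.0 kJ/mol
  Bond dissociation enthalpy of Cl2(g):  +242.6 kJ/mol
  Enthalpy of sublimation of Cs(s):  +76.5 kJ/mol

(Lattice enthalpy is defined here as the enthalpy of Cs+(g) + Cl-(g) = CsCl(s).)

ΔHf° = 1·ΔHsub + 1·(ΣIE) + 1/2·D(Cl2) + 1·EA + U
-443.0 = 1·(+76.5) + 1·(+375.7) + 1/2·(+242.6) + 1·(-349.0) + U
U = -443.0 − (+224.5) = -667.5 kJ/mol

U = -667.5 kJ/mol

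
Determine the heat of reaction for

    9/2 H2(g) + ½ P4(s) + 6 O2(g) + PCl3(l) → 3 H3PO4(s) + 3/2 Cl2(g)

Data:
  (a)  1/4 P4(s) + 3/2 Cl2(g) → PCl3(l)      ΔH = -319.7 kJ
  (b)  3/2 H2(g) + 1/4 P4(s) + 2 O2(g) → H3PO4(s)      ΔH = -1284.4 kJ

ΔH = -3533.5 kJ

(a) reversed (PCl3(l) must end up as a reactant): +319.7 kJ
(b) × 3 (×3 to match 3 H3PO4(s) in the target): (3)·(-1284.4) = -3853.2 kJ
ΔH = (+319.7) + (-3853.2) = -3533.5 kJ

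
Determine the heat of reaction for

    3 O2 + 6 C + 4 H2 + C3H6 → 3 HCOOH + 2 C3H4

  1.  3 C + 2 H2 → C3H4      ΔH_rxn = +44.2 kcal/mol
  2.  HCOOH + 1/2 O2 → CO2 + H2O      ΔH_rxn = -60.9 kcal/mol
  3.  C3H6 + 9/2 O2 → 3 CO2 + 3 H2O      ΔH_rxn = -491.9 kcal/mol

eq. 1 × 2: (2)·(+44.2) = +88.4 kcal/mol
eq. 2 reversed and × 3: (-3)·(-60.9) = +182.7 kcal/mol
eq. 3 as written: -491.9 kcal/mol
ΔH_rxn = (2)·(+44.2) + (-3)·(-60.9) + (1)·(-491.9) = -220.8 kcal/mol

ΔH_rxn = -220.8 kcal/mol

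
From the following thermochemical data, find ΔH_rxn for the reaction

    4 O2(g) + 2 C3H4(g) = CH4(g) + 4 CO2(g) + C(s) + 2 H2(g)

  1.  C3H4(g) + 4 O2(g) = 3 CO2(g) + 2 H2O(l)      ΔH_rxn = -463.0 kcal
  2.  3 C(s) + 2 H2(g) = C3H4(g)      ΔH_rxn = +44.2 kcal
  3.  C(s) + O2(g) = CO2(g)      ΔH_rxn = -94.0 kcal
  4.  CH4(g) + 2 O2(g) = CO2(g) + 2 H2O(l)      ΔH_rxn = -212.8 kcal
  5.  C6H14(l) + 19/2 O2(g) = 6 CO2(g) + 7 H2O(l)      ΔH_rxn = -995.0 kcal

eq. 1 as written: -463.0 kcal
eq. 2 reversed: -44.2 kcal
eq. 3 × 2: (2)·(-94.0) = -188.0 kcal
eq. 4 reversed: +212.8 kcal
eq. 5: not needed.
ΔH_rxn = (-463.0) + (-44.2) + (-188.0) + (+212.8) = -482.4 kcal

ΔH_rxn = -482.4 kcal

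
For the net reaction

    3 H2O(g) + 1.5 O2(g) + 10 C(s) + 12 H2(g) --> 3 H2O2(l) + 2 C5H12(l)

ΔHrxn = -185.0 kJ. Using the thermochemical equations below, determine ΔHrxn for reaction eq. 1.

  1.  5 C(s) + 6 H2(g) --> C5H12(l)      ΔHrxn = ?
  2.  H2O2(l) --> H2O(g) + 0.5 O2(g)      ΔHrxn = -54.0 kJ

eq. 1 × 2 (scale by 2 for the 2 C5H12(l)): contributes 2·x
eq. 2 reversed and × 3 (reverse to put H2O2(l) on the product side; scale by 3 for the 3 H2O2(l)): (-3)·(-54.0) = +162.0 kJ
-185.0 = (+162.0) + 2·x
x = (-185.0 − (+162.0)) / (2) = -173.5 kJ

ΔHrxn = -173.5 kJ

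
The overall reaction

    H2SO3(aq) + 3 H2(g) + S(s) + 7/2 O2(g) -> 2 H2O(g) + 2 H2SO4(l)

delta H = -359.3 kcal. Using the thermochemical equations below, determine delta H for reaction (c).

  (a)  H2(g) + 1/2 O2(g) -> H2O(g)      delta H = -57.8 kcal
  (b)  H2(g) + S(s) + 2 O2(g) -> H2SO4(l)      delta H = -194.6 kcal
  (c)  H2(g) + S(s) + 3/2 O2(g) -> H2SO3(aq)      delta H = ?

delta H = -145.5 kcal

(a) × 2: (2)·(-57.8) = -115.6 kcal
(b) × 2: (2)·(-194.6) = -389.2 kcal
(c) reversed: contributes −x
-359.3 = (-115.6) + (-389.2) − x
x = (-359.3 − (-504.8)) / (-1) = -145.5 kcal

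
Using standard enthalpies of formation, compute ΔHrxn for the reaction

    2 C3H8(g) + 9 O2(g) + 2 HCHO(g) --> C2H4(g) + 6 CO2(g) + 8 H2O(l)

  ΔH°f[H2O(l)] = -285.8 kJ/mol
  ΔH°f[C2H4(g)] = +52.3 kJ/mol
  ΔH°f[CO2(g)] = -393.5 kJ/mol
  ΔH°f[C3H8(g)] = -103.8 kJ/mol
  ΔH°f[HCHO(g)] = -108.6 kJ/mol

ΔH°rxn = Σ nΔHf°(products) − Σ nΔHf°(reactants).
Products: 1·(+52.3) + 6·(-393.5) + 8·(-285.8) = -4595.1
Reactants: 2·(-103.8) + 9·(+0.0) + 2·(-108.6) = -424.8
ΔHrxn = (-4595.1) − (-424.8) = -4170.3 kJ/mol

ΔHrxn = -4170.3 kJ/mol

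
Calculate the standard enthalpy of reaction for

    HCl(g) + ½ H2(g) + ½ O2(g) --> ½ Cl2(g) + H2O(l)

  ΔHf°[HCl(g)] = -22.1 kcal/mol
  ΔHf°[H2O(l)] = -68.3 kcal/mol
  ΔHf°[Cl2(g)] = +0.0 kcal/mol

ΔH° = -46.2 kcal/mol

Products: 1/2·(+0.0) + 1·(-68.3) = -68.3
Reactants: 1·(-22.1) + 1/2·(+0.0) + 1/2·(+0.0) = -22.1
ΔH° = (-68.3) − (-22.1) = -46.2 kcal/mol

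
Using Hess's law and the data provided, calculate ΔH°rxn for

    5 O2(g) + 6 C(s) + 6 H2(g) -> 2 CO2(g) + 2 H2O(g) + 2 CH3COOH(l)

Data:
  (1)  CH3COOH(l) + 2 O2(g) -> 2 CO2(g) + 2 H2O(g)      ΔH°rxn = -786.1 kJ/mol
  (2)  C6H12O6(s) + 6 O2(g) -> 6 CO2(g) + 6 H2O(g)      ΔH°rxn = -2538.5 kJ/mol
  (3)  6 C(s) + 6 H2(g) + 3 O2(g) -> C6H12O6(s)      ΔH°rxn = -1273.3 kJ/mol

(1) reversed and × 2: (-2)·(-786.1) = +1572.2 kJ/mol
(2) as written: -2538.5 kJ/mol
(3) as written: -1273.3 kJ/mol
ΔH°rxn = (-2)·(-786.1) + (1)·(-2538.5) + (1)·(-1273.3) = -2239.6 kJ/mol

ΔH°rxn = -2239.6 kJ/mol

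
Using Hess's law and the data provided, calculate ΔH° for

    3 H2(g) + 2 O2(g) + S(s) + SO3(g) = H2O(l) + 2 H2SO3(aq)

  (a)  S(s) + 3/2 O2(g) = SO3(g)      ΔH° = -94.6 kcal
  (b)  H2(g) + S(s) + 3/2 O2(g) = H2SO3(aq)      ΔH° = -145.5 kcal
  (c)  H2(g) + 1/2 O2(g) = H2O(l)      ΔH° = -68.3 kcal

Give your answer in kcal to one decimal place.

ΔH° = -264.7 kcal

(a) reversed: +94.6 kcal
(b) × 2: (2)·(-145.5) = -291.0 kcal
(c) as written: -68.3 kcal
ΔH° = (-1)·(-94.6) + (2)·(-145.5) + (1)·(-68.3) = -264.7 kcal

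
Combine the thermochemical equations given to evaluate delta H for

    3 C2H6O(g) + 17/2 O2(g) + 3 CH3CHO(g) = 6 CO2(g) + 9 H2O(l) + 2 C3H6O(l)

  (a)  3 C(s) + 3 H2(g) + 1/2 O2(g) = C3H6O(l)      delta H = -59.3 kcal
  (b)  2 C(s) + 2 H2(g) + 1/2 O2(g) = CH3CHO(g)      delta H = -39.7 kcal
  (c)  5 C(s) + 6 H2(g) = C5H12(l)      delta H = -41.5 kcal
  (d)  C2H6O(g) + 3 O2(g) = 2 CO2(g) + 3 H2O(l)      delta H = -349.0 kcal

delta H = -1046.5 kcal

(a) × 2 (scale by 2 for the 2 C3H6O(l)): (2)·(-59.3) = -118.6 kcal
(b) reversed and × 3 (CH3CHO(g) must end up as a reactant; ×3 to match 3 CH3CHO(g) in the target): (-3)·(-39.7) = +119.1 kcal
(c): not needed (C5H12(l) appears nowhere else).
(d) × 3 (×3 to match 3 C2H6O(g) in the target): (3)·(-349.0) = -1047.0 kcal
delta H = (-118.6) + (+119.1) + (-1047.0) = -1046.5 kcal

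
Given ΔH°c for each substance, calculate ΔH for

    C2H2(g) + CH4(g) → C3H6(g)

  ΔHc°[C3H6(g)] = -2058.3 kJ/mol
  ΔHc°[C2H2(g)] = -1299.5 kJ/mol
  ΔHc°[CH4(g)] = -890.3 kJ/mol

ΔH = -131.5 kJ/mol

Using ΔH = Σ nΔHc°(reactants) − Σ nΔHc°(products):
= [1·(-1299.5) + 1·(-890.3)] − [1·(-2058.3)]
= -131.5 kJ/mol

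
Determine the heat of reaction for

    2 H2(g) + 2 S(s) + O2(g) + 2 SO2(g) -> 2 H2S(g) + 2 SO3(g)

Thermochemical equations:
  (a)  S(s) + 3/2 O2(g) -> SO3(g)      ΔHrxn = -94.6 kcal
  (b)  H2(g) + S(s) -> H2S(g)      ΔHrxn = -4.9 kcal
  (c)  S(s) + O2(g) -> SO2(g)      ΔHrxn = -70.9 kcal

(a) × 2: (2)·(-94.6) = -189.2 kcal
(b) × 2: (2)·(-4.9) = -9.8 kcal
(c) reversed and × 2: (-2)·(-70.9) = +141.8 kcal
ΔHrxn = (2)·(-94.6) + (2)·(-4.9) + (-2)·(-70.9) = -57.2 kcal

ΔHrxn = -57.2 kcal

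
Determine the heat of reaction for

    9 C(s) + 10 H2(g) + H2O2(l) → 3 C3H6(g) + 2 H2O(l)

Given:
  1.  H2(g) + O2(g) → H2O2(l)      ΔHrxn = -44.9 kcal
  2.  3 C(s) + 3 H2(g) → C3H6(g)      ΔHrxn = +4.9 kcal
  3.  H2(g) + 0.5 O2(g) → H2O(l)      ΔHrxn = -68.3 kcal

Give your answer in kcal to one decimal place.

eq. 1 reversed (H2O2(l) must end up as a reactant): +44.9 kcal
eq. 2 × 3 (scale by 3 for the 3 C3H6(g)): (3)·(+4.9) = +14.7 kcal
eq. 3 × 2 (×2 to match 2 H2O(l) in the target): (2)·(-68.3) = -136.6 kcal
Summing the manipulated equations, ΔHrxn = (+44.9) + (+14.7) + (-136.6) = -77.0 kcal

ΔHrxn = -77.0 kcal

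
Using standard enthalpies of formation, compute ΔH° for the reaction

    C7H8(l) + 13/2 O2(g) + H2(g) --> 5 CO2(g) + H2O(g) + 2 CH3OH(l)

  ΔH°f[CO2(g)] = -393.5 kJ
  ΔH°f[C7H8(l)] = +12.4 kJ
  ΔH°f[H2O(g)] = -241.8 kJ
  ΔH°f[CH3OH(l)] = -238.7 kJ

ΔH° = -2699.1 kJ

Products: 5·(-393.5) + 1·(-241.8) + 2·(-238.7) = -2686.7
Reactants: 1·(+12.4) + 13/2·(+0.0) + 1·(+0.0) = +12.4
ΔH° = (-2686.7) − (+12.4) = -2699.1 kJ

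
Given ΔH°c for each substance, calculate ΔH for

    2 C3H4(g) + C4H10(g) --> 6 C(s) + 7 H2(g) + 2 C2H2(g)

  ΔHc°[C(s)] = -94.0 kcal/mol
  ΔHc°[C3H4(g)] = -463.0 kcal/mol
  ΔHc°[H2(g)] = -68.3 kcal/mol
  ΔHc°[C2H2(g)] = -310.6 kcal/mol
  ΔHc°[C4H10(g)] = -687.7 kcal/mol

ΔH = 49.6 kcal/mol

With combustion enthalpies, reactants minus products:
= [2·(-463.0) + 1·(-687.7)] − [6·(-94.0) + 7·(-68.3) + 2·(-310.6)]
= 49.6 kcal/mol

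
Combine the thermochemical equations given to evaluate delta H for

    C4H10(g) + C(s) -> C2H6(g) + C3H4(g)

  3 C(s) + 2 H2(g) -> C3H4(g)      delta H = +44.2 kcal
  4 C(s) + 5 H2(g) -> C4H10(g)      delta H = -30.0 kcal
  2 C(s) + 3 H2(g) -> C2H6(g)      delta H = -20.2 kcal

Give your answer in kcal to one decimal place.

delta H = 54.0 kcal

equation 1 as written (C3H4(g) already on the product side): +44.2 kcal
equation 2 reversed (reverse to put C4H10(g) on the reactant side): +30.0 kcal
equation 3 as written (C2H6(g) already on the product side): -20.2 kcal
delta H = (1)·(+44.2) + (-1)·(-30.0) + (1)·(-20.2) = 54.0 kcal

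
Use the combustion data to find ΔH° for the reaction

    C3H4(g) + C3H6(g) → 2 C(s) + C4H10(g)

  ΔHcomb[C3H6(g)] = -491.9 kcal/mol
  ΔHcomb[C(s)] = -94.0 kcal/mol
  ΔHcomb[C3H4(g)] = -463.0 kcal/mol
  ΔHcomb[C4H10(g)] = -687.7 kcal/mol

ΔH° = -79.2 kcal/mol

Using ΔH = Σ nΔHc°(reactants) − Σ nΔHc°(products):
= [1·(-463.0) + 1·(-491.9)] − [2·(-94.0) + 1·(-687.7)]
= -79.2 kcal/mol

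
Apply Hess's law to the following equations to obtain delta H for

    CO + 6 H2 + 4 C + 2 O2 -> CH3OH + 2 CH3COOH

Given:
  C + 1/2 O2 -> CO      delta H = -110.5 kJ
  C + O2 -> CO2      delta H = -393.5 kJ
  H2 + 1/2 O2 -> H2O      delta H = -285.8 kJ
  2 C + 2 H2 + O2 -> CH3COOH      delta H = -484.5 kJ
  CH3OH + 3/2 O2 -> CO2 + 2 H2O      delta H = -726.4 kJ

equation 1 reversed (reverse to put CO on the reactant side): +110.5 kJ
equation 2 as written: -393.5 kJ
equation 3 × 2: (2)·(-285.8) = -571.6 kJ
equation 4 × 2 (×2 to match 2 CH3COOH in the target): (2)·(-484.5) = -969.0 kJ
equation 5 reversed (reverse to put CH3OH on the product side): +726.4 kJ
By Hess's law, delta H = (-1)·(-110.5) + (1)·(-393.5) + (2)·(-285.8) + (2)·(-484.5) + (-1)·(-726.4) = -1097.2 kJ

delta H = -1097.2 kJ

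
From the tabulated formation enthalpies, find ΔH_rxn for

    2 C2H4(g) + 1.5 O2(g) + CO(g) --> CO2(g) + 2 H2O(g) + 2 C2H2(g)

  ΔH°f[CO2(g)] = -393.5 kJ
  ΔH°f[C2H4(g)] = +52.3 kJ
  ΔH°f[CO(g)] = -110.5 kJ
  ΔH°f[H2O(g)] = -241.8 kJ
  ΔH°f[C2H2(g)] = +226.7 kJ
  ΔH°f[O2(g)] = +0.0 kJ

ΔH_rxn = -417.8 kJ

Products: 1·(-393.5) + 2·(-241.8) + 2·(+226.7) = -423.7
Reactants: 2·(+52.3) + 3/2·(+0.0) + 1·(-110.5) = -5.9
ΔH_rxn = (-423.7) − (-5.9) = -417.8 kJ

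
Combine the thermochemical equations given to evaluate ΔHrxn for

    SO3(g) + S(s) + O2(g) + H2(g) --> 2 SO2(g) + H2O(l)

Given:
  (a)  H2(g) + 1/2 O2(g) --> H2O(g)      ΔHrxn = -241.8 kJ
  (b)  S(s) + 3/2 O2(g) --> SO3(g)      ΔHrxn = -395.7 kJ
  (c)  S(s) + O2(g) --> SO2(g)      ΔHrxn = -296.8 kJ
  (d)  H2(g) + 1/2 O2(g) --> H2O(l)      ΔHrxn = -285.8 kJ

ΔHrxn = -483.7 kJ

(a): not needed (H2O(g) appears nowhere else).
(b) reversed (reverse to put SO3(g) on the reactant side): +395.7 kJ
(c) × 2 (scale by 2 for the 2 SO2(g)): (2)·(-296.8) = -593.6 kJ
(d) as written (H2O(l) already on the product side): -285.8 kJ
ΔHrxn = (-1)·(-395.7) + (2)·(-296.8) + (1)·(-285.8) = -483.7 kJ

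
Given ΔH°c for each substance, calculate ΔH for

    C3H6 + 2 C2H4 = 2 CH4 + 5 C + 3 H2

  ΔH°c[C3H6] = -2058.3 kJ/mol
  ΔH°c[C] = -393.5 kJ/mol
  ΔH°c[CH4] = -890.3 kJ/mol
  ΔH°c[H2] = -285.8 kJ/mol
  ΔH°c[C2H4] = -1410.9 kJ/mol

Using ΔH = Σ nΔHc°(reactants) − Σ nΔHc°(products):
= [1·(-2058.3) + 2·(-1410.9)] − [2·(-890.3) + 5·(-393.5) + 3·(-285.8)]
= -274.6 kJ/mol

ΔH = -274.6 kJ/mol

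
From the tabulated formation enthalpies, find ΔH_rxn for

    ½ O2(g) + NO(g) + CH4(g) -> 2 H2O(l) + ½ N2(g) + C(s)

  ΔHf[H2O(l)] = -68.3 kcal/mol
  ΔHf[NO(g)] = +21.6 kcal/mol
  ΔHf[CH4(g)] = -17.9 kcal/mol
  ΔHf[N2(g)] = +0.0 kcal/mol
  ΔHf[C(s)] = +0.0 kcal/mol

ΔH_rxn = -140.3 kcal/mol

ΔH°rxn = Σ nΔHf°(products) − Σ nΔHf°(reactants).
Products: 2·(-68.3) + 1/2·(+0.0) + 1·(+0.0) = -136.6
Reactants: 1/2·(+0.0) + 1·(+21.6) + 1·(-17.9) = +3.7
ΔH_rxn = (-136.6) − (+3.7) = -140.3 kcal/mol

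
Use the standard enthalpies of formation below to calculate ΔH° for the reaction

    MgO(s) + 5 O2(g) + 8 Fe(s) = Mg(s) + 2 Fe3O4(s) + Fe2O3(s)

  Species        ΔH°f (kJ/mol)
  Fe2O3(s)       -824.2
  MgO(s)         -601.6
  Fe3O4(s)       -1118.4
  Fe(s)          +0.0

ΔH° = -2459.4 kJ/mol

Products: 1·(+0.0) + 2·(-1118.4) + 1·(-824.2) = -3061.0
Reactants: 1·(-601.6) + 5·(+0.0) + 8·(+0.0) = -601.6
ΔH° = (-3061.0) − (-601.6) = -2459.4 kJ/mol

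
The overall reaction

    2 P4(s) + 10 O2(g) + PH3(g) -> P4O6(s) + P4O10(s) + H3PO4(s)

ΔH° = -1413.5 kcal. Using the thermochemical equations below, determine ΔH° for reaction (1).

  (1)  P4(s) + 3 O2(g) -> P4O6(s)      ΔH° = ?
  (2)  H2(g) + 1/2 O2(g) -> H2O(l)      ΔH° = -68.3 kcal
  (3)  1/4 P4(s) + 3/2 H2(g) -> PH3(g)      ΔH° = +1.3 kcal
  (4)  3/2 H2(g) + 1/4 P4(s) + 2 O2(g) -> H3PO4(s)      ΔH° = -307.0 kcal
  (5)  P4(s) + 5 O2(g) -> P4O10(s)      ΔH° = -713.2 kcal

(1) as written (P4O6(s) already on the product side): contributes x
(2): not needed (H2O(l) appears nowhere else).
(3) reversed (PH3(g) must end up as a reactant): -1.3 kcal
(4) as written (H3PO4(s) already on the product side): -307.0 kcal
(5) as written (P4O10(s) already on the product side): -713.2 kcal
-1413.5 = (-1.3) + (-307.0) + (-713.2) + x
x = (-1413.5 − (-1021.5)) / (1) = -392.0 kcal

ΔH° = -392.0 kcal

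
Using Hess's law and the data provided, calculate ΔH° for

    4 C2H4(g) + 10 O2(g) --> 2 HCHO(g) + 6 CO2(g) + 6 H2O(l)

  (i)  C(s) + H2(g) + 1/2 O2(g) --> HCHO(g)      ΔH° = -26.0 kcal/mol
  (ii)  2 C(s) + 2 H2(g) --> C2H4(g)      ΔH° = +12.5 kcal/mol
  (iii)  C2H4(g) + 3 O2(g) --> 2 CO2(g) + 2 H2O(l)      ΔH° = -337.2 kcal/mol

(i) × 2: (2)·(-26.0) = -52.0 kcal/mol
(ii) reversed: -12.5 kcal/mol
(iii) × 3: (3)·(-337.2) = -1011.6 kcal/mol
Summing the manipulated equations, ΔH° = (-52.0) + (-12.5) + (-1011.6) = -1076.1 kcal/mol

ΔH° = -1076.1 kcal/mol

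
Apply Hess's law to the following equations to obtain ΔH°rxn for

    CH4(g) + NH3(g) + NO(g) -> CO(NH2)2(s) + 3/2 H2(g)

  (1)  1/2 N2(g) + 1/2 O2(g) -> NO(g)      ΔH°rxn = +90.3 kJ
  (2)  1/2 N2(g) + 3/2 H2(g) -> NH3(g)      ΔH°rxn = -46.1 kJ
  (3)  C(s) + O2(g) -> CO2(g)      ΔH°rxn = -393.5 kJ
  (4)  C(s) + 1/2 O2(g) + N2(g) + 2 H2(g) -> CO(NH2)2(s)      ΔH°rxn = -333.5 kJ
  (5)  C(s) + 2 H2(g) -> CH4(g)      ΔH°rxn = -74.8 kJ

ΔH°rxn = -302.9 kJ

(1) reversed (reverse to put NO(g) on the reactant side): -90.3 kJ
(2) reversed (NH3(g) must end up as a reactant): +46.1 kJ
(3): not needed (CO2(g) appears nowhere else).
(4) as written (CO(NH2)2(s) already on the product side): -333.5 kJ
(5) reversed (CH4(g) must end up as a reactant): +74.8 kJ
Summing the manipulated equations, ΔH°rxn = (-1)·(+90.3) + (-1)·(-46.1) + (1)·(-333.5) + (-1)·(-74.8) = -302.9 kJ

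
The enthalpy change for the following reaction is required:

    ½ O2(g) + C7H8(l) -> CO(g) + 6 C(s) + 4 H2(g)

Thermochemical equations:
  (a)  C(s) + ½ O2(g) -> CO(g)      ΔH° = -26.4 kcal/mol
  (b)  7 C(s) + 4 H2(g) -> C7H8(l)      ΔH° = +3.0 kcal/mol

ΔH° = -29.4 kcal/mol

(a) as written: -26.4 kcal/mol
(b) reversed: -3.0 kcal/mol
ΔH° = (-26.4) + (-3.0) = -29.4 kcal/mol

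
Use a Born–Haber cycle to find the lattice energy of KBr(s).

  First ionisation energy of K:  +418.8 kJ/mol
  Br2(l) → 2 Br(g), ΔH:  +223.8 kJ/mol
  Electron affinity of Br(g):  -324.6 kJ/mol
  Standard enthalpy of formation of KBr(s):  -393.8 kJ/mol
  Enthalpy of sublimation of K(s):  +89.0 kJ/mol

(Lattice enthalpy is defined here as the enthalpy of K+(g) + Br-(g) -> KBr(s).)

ΔHf° = 1·ΔHsub + 1·(ΣIE) + 1/2·D(Br2) + 1·EA + U
-393.8 = 1·(+89.0) + 1·(+418.8) + 1/2·(+223.8) + 1·(-324.6) + U
U = -393.8 − (+295.1) = -688.9 kJ/mol

U = -688.9 kJ/mol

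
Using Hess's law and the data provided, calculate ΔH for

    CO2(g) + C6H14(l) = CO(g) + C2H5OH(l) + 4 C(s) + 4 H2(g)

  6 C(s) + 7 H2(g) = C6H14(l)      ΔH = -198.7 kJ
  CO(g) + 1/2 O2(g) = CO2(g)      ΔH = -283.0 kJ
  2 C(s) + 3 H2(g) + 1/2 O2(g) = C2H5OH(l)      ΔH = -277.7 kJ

ΔH = 204.0 kJ

equation 1 reversed: +198.7 kJ
equation 2 reversed: +283.0 kJ
equation 3 as written: -277.7 kJ
Since enthalpy is a state function, ΔH = (-1)·(-198.7) + (-1)·(-283.0) + (1)·(-277.7) = 204.0 kJ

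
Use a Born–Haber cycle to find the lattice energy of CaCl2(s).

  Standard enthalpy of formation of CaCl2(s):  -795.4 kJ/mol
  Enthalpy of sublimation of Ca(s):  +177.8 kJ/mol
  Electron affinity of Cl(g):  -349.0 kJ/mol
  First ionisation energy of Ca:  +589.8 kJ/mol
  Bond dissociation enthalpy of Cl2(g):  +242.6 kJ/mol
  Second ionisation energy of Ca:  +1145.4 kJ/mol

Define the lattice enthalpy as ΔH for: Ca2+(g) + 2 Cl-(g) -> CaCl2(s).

ΔHf° = 1·ΔHsub + 1·(ΣIE) + 1·D(Cl2) + 2·EA + U
-795.4 = 1·(+177.8) + 1·(+1735.2) + 1·(+242.6) + 2·(-349.0) + U
U = -795.4 − (+1457.6) = -2253.0 kJ/mol

U = -2253.0 kJ/mol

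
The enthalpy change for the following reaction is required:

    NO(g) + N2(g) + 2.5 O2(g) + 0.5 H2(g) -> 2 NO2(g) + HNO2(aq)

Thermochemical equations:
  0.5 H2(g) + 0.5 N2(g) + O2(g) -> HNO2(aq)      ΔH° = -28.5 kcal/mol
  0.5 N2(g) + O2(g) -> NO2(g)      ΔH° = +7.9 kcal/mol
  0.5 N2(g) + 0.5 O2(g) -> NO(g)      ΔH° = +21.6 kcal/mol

equation 1 as written: -28.5 kcal/mol
equation 2 × 2: (2)·(+7.9) = +15.8 kcal/mol
equation 3 reversed: -21.6 kcal/mol
ΔH° = (1)·(-28.5) + (2)·(+7.9) + (-1)·(+21.6) = -34.3 kcal/mol

ΔH° = -34.3 kcal/mol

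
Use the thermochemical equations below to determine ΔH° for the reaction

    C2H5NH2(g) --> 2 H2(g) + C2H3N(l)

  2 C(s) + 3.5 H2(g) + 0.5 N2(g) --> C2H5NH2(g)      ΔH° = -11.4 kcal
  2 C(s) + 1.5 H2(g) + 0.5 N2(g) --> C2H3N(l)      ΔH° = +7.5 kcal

equation 1 reversed: +11.4 kcal
equation 2 as written: +7.5 kcal
Combining the equations, ΔH° = (-1)·(-11.4) + (1)·(+7.5) = 18.9 kcal

ΔH° = 18.9 kcal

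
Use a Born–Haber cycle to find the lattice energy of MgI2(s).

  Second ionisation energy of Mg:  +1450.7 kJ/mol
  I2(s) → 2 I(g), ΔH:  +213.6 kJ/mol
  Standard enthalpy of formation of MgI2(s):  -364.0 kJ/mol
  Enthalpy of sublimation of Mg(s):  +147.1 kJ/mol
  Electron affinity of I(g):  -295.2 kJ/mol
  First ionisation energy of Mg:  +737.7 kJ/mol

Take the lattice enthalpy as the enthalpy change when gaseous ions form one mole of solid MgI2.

U = -2322.7 kJ/mol

ΔHf° = 1·ΔHsub + 1·(ΣIE) + 1·D(I2) + 2·EA + U
-364.0 = 1·(+147.1) + 1·(+2188.4) + 1·(+213.6) + 2·(-295.2) + U
U = -364.0 − (+1958.7) = -2322.7 kJ/mol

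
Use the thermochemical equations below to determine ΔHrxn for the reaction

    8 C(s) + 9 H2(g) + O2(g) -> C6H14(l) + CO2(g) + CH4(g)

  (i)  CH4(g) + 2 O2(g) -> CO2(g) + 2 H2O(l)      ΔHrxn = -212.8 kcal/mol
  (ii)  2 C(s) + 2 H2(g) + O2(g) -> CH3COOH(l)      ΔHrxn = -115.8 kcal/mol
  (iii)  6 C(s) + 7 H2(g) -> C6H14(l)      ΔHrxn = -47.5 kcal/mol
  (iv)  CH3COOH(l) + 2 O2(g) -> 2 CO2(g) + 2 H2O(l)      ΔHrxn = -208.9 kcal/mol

ΔHrxn = -159.4 kcal/mol

(i) reversed: +212.8 kcal/mol
(ii) as written: -115.8 kcal/mol
(iii) as written: -47.5 kcal/mol
(iv) as written: -208.9 kcal/mol
By Hess's law, ΔHrxn = (-1)·(-212.8) + (1)·(-115.8) + (1)·(-47.5) + (1)·(-208.9) = -159.4 kcal/mol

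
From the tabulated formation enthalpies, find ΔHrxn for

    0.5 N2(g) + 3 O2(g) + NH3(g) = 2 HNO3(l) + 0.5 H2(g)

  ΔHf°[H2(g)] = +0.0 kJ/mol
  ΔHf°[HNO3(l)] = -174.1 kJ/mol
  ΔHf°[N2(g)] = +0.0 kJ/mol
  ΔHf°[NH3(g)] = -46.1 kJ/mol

ΔHrxn = -302.1 kJ/mol

Products: 2·(-174.1) + 1/2·(+0.0) = -348.2
Reactants: 1/2·(+0.0) + 3·(+0.0) + 1·(-46.1) = -46.1
ΔHrxn = (-348.2) − (-46.1) = -302.1 kJ/mol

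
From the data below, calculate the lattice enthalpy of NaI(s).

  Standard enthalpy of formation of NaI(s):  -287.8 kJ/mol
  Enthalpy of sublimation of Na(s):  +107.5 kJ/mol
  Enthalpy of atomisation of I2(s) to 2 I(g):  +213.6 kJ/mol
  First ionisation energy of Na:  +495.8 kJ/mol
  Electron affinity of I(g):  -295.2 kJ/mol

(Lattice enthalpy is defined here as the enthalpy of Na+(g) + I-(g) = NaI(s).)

U = -702.7 kJ/mol

ΔHf° = 1·ΔHsub + 1·(ΣIE) + 1/2·D(I2) + 1·EA + U
-287.8 = 1·(+107.5) + 1·(+495.8) + 1/2·(+213.6) + 1·(-295.2) + U
U = -287.8 − (+414.9) = -702.7 kJ/mol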